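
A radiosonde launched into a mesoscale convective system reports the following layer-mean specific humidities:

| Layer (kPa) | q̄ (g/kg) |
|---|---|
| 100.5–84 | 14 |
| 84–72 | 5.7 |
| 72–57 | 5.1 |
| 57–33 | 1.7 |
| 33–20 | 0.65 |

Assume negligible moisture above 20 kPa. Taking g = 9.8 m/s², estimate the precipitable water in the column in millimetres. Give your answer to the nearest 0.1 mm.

PW ≈ 43.4 mm

Precipitable water is the column-integrated vapour mass per unit area: PW = (1/g) Σ q̄ Δp, with q in kg/kg and Δp in Pa (1 kg/m² of water = 1 mm).
Layer 100.5–84 kPa: Δp = 165 hPa = 16500 Pa, q̄ = 0.014 kg/kg → 0.014 × 16500 / 9.8 = 23.57 mm
Layer 84–72 kPa: Δp = 120 hPa = 12000 Pa, q̄ = 0.0057 kg/kg → 0.0057 × 12000 / 9.8 = 6.98 mm
Layer 72–57 kPa: Δp = 150 hPa = 15000 Pa, q̄ = 0.0051 kg/kg → 0.0051 × 15000 / 9.8 = 7.81 mm
Layer 57–33 kPa: Δp = 240 hPa = 24000 Pa, q̄ = 0.0017 kg/kg → 0.0017 × 24000 / 9.8 = 4.16 mm
Layer 33–20 kPa: Δp = 130 hPa = 13000 Pa, q̄ = 0.00065 kg/kg → 0.00065 × 13000 / 9.8 = 0.86 mm
PW = 23.57 + 6.98 + 7.81 + 4.16 + 0.86 = 43.38 ≈ 43.4 mm.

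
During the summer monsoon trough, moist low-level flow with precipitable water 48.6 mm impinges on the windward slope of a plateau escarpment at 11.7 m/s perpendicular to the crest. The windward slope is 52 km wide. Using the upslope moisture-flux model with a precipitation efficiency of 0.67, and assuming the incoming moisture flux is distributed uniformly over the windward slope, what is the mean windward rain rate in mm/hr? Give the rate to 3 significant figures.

Incoming column moisture flux per unit ridge length: F = V × PW = 11.7 × 48.6 = 568.62 mm·m/s.
Spread over the 52 km slope with efficiency ε = 0.67: R = ε·F/W = 0.67 × 568.62 / 52000 m = 7.326e-03 mm/s.
R = 7.326e-03 × 3600 = 26.4 mm/hr.

R ≈ 26.4 mm/hr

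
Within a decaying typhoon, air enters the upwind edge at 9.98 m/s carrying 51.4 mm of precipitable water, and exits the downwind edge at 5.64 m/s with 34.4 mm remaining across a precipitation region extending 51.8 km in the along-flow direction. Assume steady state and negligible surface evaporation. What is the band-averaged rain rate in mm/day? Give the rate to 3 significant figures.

R ≈ 532 mm/day

Column moisture flux per unit crosswind length is F = V × PW.
Inflow: F_in = 9.98 × 51.4 = 512.972 mm·m/s
Outflow: F_out = 5.64 × 34.4 = 194.016 mm·m/s
Steady-state rate R = (F_in − F_out)/L = (512.972 − 194.016) / 51800 m = 6.157e-03 mm/s.
R = 6.157e-03 × 3600 × 24 = 532 mm/day.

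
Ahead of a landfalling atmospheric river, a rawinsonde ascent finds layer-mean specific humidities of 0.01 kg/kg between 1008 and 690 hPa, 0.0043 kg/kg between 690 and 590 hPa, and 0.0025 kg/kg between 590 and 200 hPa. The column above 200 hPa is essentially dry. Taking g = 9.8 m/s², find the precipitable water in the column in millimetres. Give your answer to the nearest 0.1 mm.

Precipitable water is the column-integrated vapour mass per unit area: PW = (1/g) Σ q̄ Δp, with q in kg/kg and Δp in Pa (1 kg/m² of water = 1 mm).
Layer 1008–690 hPa: Δp = 318 hPa = 31800 Pa, q̄ = 0.01 kg/kg → 0.01 × 31800 / 9.8 = 32.45 mm
Layer 690–590 hPa: Δp = 100 hPa = 10000 Pa, q̄ = 0.0043 kg/kg → 0.0043 × 10000 / 9.8 = 4.39 mm
Layer 590–200 hPa: Δp = 390 hPa = 39000 Pa, q̄ = 0.0025 kg/kg → 0.0025 × 39000 / 9.8 = 9.95 mm
PW = 32.45 + 4.39 + 9.95 = 46.79 ≈ 46.8 mm.

PW ≈ 46.8 mm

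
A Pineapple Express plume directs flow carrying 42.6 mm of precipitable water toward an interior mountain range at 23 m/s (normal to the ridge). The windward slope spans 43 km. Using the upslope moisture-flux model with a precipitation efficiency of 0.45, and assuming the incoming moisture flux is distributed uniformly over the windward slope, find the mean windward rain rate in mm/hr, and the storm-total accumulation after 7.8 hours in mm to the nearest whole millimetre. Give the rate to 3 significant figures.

R ≈ 36.9 mm/hr; total ≈ 288 mm

Incoming column moisture flux per unit ridge length: F = V × PW = 23 × 42.6 = 979.8 mm·m/s.
Spread over the 43 km slope with efficiency ε = 0.45: R = ε·F/W = 0.45 × 979.8 / 43000 m = 1.025e-02 mm/s.
R = 1.025e-02 × 3600 = 36.9 mm/hr.
Over 7.8 h: total = 36.9 × 7.8 = 287.82 ≈ 288 mm.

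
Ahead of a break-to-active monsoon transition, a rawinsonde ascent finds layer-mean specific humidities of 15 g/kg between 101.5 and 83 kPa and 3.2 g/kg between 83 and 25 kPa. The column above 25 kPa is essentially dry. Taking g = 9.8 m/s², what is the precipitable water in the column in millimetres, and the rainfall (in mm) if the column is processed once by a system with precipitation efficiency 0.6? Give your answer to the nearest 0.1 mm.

PW ≈ 47.3 mm; rainfall ≈ 28.4 mm

Precipitable water is the column-integrated vapour mass per unit area: PW = (1/g) Σ q̄ Δp, with q in kg/kg and Δp in Pa (1 kg/m² of water = 1 mm).
Layer 101.5–83 kPa: Δp = 185 hPa = 18500 Pa, q̄ = 0.015 kg/kg → 0.015 × 18500 / 9.8 = 28.32 mm
Layer 83–25 kPa: Δp = 580 hPa = 58000 Pa, q̄ = 0.0032 kg/kg → 0.0032 × 58000 / 9.8 = 18.94 mm
PW = 28.32 + 18.94 = 47.26 ≈ 47.3 mm.
Rainfall = ε × PW = 0.6 × 47.3 = 28.4 mm.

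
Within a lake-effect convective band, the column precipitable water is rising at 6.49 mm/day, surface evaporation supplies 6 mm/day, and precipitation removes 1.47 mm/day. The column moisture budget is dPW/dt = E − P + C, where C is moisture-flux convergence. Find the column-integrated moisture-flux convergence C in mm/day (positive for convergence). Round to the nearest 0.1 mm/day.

dPW/dt = +6.49 mm/day.
C = dPW/dt − E + P = (+6.49) − 6 + 1.47 = 2.0 mm/day.

C ≈ 2.0 mm/day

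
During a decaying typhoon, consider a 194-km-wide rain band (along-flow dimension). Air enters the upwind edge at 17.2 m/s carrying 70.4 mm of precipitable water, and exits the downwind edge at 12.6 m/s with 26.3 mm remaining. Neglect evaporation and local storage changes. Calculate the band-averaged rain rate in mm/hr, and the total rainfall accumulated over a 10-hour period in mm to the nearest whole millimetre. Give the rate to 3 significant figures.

Column moisture flux per unit crosswind length is F = V × PW.
Inflow: F_in = 17.2 × 70.4 = 1210.88 mm·m/s
Outflow: F_out = 12.6 × 26.3 = 331.38 mm·m/s
Steady-state rate R = (F_in − F_out)/L = (1210.88 − 331.38) / 194000 m = 4.534e-03 mm/s.
R = 4.534e-03 × 3600 = 16.3 mm/hr.
Over 10 h: total = 16.3 × 10 = 163 mm.

R ≈ 16.3 mm/hr; total ≈ 163 mm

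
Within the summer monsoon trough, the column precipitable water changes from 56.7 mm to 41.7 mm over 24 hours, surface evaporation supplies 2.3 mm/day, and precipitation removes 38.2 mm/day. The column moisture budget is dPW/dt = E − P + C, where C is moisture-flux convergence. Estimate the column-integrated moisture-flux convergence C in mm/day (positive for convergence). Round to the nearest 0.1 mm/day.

dPW/dt = (41.7 − 56.7) mm / (24/24 day) = -15.000 mm/day.
C = dPW/dt − E + P = (-15.000) − 2.3 + 38.2 = 20.9 mm/day.

C ≈ 20.9 mm/day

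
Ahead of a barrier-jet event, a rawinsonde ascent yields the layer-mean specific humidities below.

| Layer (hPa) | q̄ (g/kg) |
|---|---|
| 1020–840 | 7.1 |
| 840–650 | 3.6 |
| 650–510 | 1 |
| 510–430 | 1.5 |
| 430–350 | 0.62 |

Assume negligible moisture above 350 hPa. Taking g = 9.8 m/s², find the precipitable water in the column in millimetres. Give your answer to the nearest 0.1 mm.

PW ≈ 23.2 mm

Precipitable water is the column-integrated vapour mass per unit area: PW = (1/g) Σ q̄ Δp, with q in kg/kg and Δp in Pa (1 kg/m² of water = 1 mm).
Layer 1020–840 hPa: Δp = 180 hPa = 18000 Pa, q̄ = 0.0071 kg/kg → 0.0071 × 18000 / 9.8 = 13.04 mm
Layer 840–650 hPa: Δp = 190 hPa = 19000 Pa, q̄ = 0.0036 kg/kg → 0.0036 × 19000 / 9.8 = 6.98 mm
Layer 650–510 hPa: Δp = 140 hPa = 14000 Pa, q̄ = 0.001 kg/kg → 0.001 × 14000 / 9.8 = 1.43 mm
Layer 510–430 hPa: Δp = 80 hPa = 8000 Pa, q̄ = 0.0015 kg/kg → 0.0015 × 8000 / 9.8 = 1.22 mm
Layer 430–350 hPa: Δp = 80 hPa = 8000 Pa, q̄ = 0.00062 kg/kg → 0.00062 × 8000 / 9.8 = 0.51 mm
PW = 13.04 + 6.98 + 1.43 + 1.22 + 0.51 = 23.18 ≈ 23.2 mm.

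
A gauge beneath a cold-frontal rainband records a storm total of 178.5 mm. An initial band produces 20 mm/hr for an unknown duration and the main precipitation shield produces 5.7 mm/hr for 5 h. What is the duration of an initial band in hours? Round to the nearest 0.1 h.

Known phases: 5.7 × 5 = 28.5 mm.
Remaining depth = 178.5 − 28.5 = 150 mm.
Duration = 150 / 20 = 7.5 h.

duration ≈ 7.5 h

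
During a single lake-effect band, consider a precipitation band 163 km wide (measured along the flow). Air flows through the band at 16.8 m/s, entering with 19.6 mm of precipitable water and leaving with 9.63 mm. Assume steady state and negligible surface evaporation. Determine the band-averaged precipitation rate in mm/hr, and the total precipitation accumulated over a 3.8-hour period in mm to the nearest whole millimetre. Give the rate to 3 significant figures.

R ≈ 3.70 mm/hr; total ≈ 14 mm

Column moisture flux per unit crosswind length is F = V × PW.
Inflow: F_in = 16.8 × 19.6 = 329.28 mm·m/s
Outflow: F_out = 16.8 × 9.63 = 161.784 mm·m/s
Steady-state rate R = (F_in − F_out)/L = (329.28 − 161.784) / 163000 m = 1.028e-03 mm/s.
R = 1.028e-03 × 3600 = 3.70 mm/hr.
Over 3.8 h: total = 3.70 × 3.8 = 14.06 ≈ 14 mm.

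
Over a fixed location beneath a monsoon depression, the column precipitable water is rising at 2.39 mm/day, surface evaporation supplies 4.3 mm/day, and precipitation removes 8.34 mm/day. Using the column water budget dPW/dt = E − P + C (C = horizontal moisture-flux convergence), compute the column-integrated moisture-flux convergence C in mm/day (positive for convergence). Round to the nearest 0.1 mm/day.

C ≈ 6.4 mm/day

dPW/dt = +2.39 mm/day.
C = dPW/dt − E + P = (+2.39) − 4.3 + 8.34 = 6.4 mm/day.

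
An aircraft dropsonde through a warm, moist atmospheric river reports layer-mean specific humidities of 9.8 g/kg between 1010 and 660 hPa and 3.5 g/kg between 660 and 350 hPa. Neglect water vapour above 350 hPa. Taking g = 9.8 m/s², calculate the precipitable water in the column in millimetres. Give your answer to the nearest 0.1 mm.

Precipitable water is the column-integrated vapour mass per unit area: PW = (1/g) Σ q̄ Δp, with q in kg/kg and Δp in Pa (1 kg/m² of water = 1 mm).
Layer 1010–660 hPa: Δp = 350 hPa = 35000 Pa, q̄ = 0.0098 kg/kg → 0.0098 × 35000 / 9.8 = 35.00 mm
Layer 660–350 hPa: Δp = 310 hPa = 31000 Pa, q̄ = 0.0035 kg/kg → 0.0035 × 31000 / 9.8 = 11.07 mm
PW = 35.00 + 11.07 = 46.07 ≈ 46.1 mm.

PW ≈ 46.1 mm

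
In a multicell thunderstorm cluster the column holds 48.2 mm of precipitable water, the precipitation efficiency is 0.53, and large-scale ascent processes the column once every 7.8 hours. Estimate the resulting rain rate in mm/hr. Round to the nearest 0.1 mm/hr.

R ≈ 3.3 mm/hr

Each overturning extracts ε × PW = 0.53 × 48.2 = 25.546 mm.
Rate = ε·PW / τ = 25.546 / 7.8 h = 3.3 mm/hr.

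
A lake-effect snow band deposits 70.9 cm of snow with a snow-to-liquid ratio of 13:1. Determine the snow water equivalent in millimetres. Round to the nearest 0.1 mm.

SWE ≈ 54.5 mm

SWE = snow depth / ratio = 70.9 cm / 13 = 5.454 cm = 54.5 mm.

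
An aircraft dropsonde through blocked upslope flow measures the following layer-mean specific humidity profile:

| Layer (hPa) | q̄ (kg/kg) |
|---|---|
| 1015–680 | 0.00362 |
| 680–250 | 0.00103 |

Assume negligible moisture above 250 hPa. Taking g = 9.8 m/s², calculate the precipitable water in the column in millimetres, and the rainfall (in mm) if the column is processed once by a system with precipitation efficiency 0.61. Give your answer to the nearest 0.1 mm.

Precipitable water is the column-integrated vapour mass per unit area: PW = (1/g) Σ q̄ Δp, with q in kg/kg and Δp in Pa (1 kg/m² of water = 1 mm).
Layer 1015–680 hPa: Δp = 335 hPa = 33500 Pa, q̄ = 0.00362 kg/kg → 0.00362 × 33500 / 9.8 = 12.37 mm
Layer 680–250 hPa: Δp = 430 hPa = 43000 Pa, q̄ = 0.00103 kg/kg → 0.00103 × 43000 / 9.8 = 4.52 mm
PW = 12.37 + 4.52 = 16.89 ≈ 16.9 mm.
Rainfall = ε × PW = 0.61 × 16.9 = 10.3 mm.

PW ≈ 16.9 mm; rainfall ≈ 10.3 mm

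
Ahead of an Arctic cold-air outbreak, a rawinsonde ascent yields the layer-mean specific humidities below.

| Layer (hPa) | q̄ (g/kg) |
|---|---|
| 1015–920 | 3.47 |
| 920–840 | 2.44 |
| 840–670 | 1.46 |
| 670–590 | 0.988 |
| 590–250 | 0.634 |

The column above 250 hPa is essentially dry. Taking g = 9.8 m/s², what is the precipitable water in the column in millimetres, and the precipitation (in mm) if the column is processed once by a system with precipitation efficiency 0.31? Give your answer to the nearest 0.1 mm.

PW ≈ 10.9 mm; precipitation ≈ 3.4 mm

Precipitable water is the column-integrated vapour mass per unit area: PW = (1/g) Σ q̄ Δp, with q in kg/kg and Δp in Pa (1 kg/m² of water = 1 mm).
Layer 1015–920 hPa: Δp = 95 hPa = 9500 Pa, q̄ = 0.00347 kg/kg → 0.00347 × 9500 / 9.8 = 3.36 mm
Layer 920–840 hPa: Δp = 80 hPa = 8000 Pa, q̄ = 0.00244 kg/kg → 0.00244 × 8000 / 9.8 = 1.99 mm
Layer 840–670 hPa: Δp = 170 hPa = 17000 Pa, q̄ = 0.00146 kg/kg → 0.00146 × 17000 / 9.8 = 2.53 mm
Layer 670–590 hPa: Δp = 80 hPa = 8000 Pa, q̄ = 0.000988 kg/kg → 0.000988 × 8000 / 9.8 = 0.81 mm
Layer 590–250 hPa: Δp = 340 hPa = 34000 Pa, q̄ = 0.000634 kg/kg → 0.000634 × 34000 / 9.8 = 2.20 mm
PW = 3.36 + 1.99 + 2.53 + 0.81 + 2.20 = 10.89 ≈ 10.9 mm.
Precipitation = ε × PW = 0.31 × 10.9 = 3.4 mm.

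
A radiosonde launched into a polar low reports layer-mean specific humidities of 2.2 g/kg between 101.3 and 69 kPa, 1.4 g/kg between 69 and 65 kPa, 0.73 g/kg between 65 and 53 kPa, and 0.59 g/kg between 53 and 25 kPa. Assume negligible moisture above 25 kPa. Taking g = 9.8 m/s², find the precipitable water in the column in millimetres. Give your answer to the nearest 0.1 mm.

PW ≈ 10.4 mm

Precipitable water is the column-integrated vapour mass per unit area: PW = (1/g) Σ q̄ Δp, with q in kg/kg and Δp in Pa (1 kg/m² of water = 1 mm).
Layer 101.3–69 kPa: Δp = 323 hPa = 32300 Pa, q̄ = 0.0022 kg/kg → 0.0022 × 32300 / 9.8 = 7.25 mm
Layer 69–65 kPa: Δp = 40 hPa = 4000 Pa, q̄ = 0.0014 kg/kg → 0.0014 × 4000 / 9.8 = 0.57 mm
Layer 65–53 kPa: Δp = 120 hPa = 12000 Pa, q̄ = 0.00073 kg/kg → 0.00073 × 12000 / 9.8 = 0.89 mm
Layer 53–25 kPa: Δp = 280 hPa = 28000 Pa, q̄ = 0.00059 kg/kg → 0.00059 × 28000 / 9.8 = 1.69 mm
PW = 7.25 + 0.57 + 0.89 + 1.69 = 10.40 ≈ 10.4 mm.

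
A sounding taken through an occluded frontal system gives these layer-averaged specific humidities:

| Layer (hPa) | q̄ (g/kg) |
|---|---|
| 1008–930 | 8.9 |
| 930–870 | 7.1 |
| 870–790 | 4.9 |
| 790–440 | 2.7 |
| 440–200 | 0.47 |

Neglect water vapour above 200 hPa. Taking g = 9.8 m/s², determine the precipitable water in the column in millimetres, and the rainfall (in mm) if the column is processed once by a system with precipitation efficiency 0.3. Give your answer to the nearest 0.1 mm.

Precipitable water is the column-integrated vapour mass per unit area: PW = (1/g) Σ q̄ Δp, with q in kg/kg and Δp in Pa (1 kg/m² of water = 1 mm).
Layer 1008–930 hPa: Δp = 78 hPa = 7800 Pa, q̄ = 0.0089 kg/kg → 0.0089 × 7800 / 9.8 = 7.08 mm
Layer 930–870 hPa: Δp = 60 hPa = 6000 Pa, q̄ = 0.0071 kg/kg → 0.0071 × 6000 / 9.8 = 4.35 mm
Layer 870–790 hPa: Δp = 80 hPa = 8000 Pa, q̄ = 0.0049 kg/kg → 0.0049 × 8000 / 9.8 = 4.00 mm
Layer 790–440 hPa: Δp = 350 hPa = 35000 Pa, q̄ = 0.0027 kg/kg → 0.0027 × 35000 / 9.8 = 9.64 mm
Layer 440–200 hPa: Δp = 240 hPa = 24000 Pa, q̄ = 0.00047 kg/kg → 0.00047 × 24000 / 9.8 = 1.15 mm
PW = 7.08 + 4.35 + 4.00 + 9.64 + 1.15 = 26.22 ≈ 26.2 mm.
Rainfall = ε × PW = 0.3 × 26.2 = 7.9 mm.

PW ≈ 26.2 mm; rainfall ≈ 7.9 mm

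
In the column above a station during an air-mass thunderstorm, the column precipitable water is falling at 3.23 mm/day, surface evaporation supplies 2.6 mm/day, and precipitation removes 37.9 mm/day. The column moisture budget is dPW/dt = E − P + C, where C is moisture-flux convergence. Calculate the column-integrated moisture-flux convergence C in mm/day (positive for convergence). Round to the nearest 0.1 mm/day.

dPW/dt = -3.23 mm/day.
C = dPW/dt − E + P = (-3.23) − 2.6 + 37.9 = 32.1 mm/day.

C ≈ 32.1 mm/day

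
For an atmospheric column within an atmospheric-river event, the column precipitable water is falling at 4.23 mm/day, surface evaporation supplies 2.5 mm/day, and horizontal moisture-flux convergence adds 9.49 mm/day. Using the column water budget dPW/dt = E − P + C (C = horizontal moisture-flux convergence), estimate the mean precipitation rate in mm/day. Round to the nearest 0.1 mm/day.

dPW/dt = -4.23 mm/day.
P = E + C − dPW/dt = 2.5 + (9.49) − (-4.23) = 16.2 mm/day.

P ≈ 16.2 mm/day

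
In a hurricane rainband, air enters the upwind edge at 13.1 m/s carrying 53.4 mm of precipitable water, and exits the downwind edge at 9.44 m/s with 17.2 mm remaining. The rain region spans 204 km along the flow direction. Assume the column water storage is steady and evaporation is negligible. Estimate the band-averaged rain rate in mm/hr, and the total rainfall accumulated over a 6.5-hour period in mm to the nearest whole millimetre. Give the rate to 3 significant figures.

Column moisture flux per unit crosswind length is F = V × PW.
Inflow: F_in = 13.1 × 53.4 = 699.54 mm·m/s
Outflow: F_out = 9.44 × 17.2 = 162.368 mm·m/s
Steady-state rate R = (F_in − F_out)/L = (699.54 − 162.368) / 204000 m = 2.633e-03 mm/s.
R = 2.633e-03 × 3600 = 9.48 mm/hr.
Over 6.5 h: total = 9.48 × 6.5 = 61.62 ≈ 62 mm.

R ≈ 9.48 mm/hr; total ≈ 62 mm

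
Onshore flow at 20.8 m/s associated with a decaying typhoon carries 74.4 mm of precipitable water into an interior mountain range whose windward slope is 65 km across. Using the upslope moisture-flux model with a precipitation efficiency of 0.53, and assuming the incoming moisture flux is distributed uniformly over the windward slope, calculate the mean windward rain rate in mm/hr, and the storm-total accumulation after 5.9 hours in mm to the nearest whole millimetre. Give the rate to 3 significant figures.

R ≈ 45.4 mm/hr; total ≈ 268 mm

Incoming column moisture flux per unit ridge length: F = V × PW = 20.8 × 74.4 = 1547.52 mm·m/s.
Spread over the 65 km slope with efficiency ε = 0.53: R = ε·F/W = 0.53 × 1547.52 / 65000 m = 1.262e-02 mm/s.
R = 1.262e-02 × 3600 = 45.4 mm/hr.
Over 5.9 h: total = 45.4 × 5.9 = 267.86 ≈ 268 mm.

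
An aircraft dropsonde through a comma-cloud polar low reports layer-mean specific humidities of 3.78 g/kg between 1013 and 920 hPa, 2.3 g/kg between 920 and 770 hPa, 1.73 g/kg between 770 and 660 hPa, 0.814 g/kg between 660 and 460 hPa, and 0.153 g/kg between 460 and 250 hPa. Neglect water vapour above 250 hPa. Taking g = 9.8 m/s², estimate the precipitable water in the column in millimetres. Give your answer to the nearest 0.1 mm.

Precipitable water is the column-integrated vapour mass per unit area: PW = (1/g) Σ q̄ Δp, with q in kg/kg and Δp in Pa (1 kg/m² of water = 1 mm).
Layer 1013–920 hPa: Δp = 93 hPa = 9300 Pa, q̄ = 0.00378 kg/kg → 0.00378 × 9300 / 9.8 = 3.59 mm
Layer 920–770 hPa: Δp = 150 hPa = 15000 Pa, q̄ = 0.0023 kg/kg → 0.0023 × 15000 / 9.8 = 3.52 mm
Layer 770–660 hPa: Δp = 110 hPa = 11000 Pa, q̄ = 0.00173 kg/kg → 0.00173 × 11000 / 9.8 = 1.94 mm
Layer 660–460 hPa: Δp = 200 hPa = 20000 Pa, q̄ = 0.000814 kg/kg → 0.000814 × 20000 / 9.8 = 1.66 mm
Layer 460–250 hPa: Δp = 210 hPa = 21000 Pa, q̄ = 0.000153 kg/kg → 0.000153 × 21000 / 9.8 = 0.33 mm
PW = 3.59 + 3.52 + 1.94 + 1.66 + 0.33 = 11.04 ≈ 11.0 mm.

PW ≈ 11.0 mm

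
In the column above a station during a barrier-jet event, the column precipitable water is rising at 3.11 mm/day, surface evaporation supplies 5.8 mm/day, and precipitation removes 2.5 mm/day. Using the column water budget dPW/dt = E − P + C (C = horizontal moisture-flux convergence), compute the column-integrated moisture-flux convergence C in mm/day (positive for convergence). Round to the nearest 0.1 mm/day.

dPW/dt = +3.11 mm/day.
C = dPW/dt − E + P = (+3.11) − 5.8 + 2.5 = -0.2 mm/day.

C ≈ -0.2 mm/day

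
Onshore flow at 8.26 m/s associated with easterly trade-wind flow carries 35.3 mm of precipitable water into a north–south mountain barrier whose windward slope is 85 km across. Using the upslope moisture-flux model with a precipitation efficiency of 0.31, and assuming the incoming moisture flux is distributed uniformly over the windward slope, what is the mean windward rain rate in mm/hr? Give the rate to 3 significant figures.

Incoming column moisture flux per unit ridge length: F = V × PW = 8.26 × 35.3 = 291.578 mm·m/s.
Spread over the 85 km slope with efficiency ε = 0.31: R = ε·F/W = 0.31 × 291.578 / 85000 m = 1.063e-03 mm/s.
R = 1.063e-03 × 3600 = 3.83 mm/hr.

R ≈ 3.83 mm/hr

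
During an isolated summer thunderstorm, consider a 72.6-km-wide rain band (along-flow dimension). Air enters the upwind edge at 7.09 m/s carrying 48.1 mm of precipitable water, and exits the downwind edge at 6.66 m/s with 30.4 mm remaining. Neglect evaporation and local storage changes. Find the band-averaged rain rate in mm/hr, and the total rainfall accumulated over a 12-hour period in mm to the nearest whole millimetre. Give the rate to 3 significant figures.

R ≈ 6.87 mm/hr; total ≈ 82 mm

Column moisture flux per unit crosswind length is F = V × PW.
Inflow: F_in = 7.09 × 48.1 = 341.029 mm·m/s
Outflow: F_out = 6.66 × 30.4 = 202.464 mm·m/s
Steady-state rate R = (F_in − F_out)/L = (341.029 − 202.464) / 72600 m = 1.909e-03 mm/s.
R = 1.909e-03 × 3600 = 6.87 mm/hr.
Over 12 h: total = 6.87 × 12 = 82.44 ≈ 82 mm.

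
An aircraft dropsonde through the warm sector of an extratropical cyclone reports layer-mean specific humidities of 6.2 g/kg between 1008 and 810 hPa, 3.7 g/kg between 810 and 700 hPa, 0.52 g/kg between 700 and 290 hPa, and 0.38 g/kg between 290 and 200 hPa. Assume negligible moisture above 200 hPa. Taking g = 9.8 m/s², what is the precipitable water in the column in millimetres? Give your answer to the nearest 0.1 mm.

PW ≈ 19.2 mm

Precipitable water is the column-integrated vapour mass per unit area: PW = (1/g) Σ q̄ Δp, with q in kg/kg and Δp in Pa (1 kg/m² of water = 1 mm).
Layer 1008–810 hPa: Δp = 198 hPa = 19800 Pa, q̄ = 0.0062 kg/kg → 0.0062 × 19800 / 9.8 = 12.53 mm
Layer 810–700 hPa: Δp = 110 hPa = 11000 Pa, q̄ = 0.0037 kg/kg → 0.0037 × 11000 / 9.8 = 4.15 mm
Layer 700–290 hPa: Δp = 410 hPa = 41000 Pa, q̄ = 0.00052 kg/kg → 0.00052 × 41000 / 9.8 = 2.18 mm
Layer 290–200 hPa: Δp = 90 hPa = 9000 Pa, q̄ = 0.00038 kg/kg → 0.00038 × 9000 / 9.8 = 0.35 mm
PW = 12.53 + 4.15 + 2.18 + 0.35 = 19.21 ≈ 19.2 mm.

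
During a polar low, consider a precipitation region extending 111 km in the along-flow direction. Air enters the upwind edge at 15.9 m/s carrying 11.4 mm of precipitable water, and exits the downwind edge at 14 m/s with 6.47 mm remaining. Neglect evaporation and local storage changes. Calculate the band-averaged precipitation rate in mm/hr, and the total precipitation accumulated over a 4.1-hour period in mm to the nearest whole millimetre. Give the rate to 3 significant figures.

R ≈ 2.94 mm/hr; total ≈ 12 mm

Column moisture flux per unit crosswind length is F = V × PW.
Inflow: F_in = 15.9 × 11.4 = 181.26 mm·m/s
Outflow: F_out = 14 × 6.47 = 90.58 mm·m/s
Steady-state rate R = (F_in − F_out)/L = (181.26 − 90.58) / 111000 m = 8.169e-04 mm/s.
R = 8.169e-04 × 3600 = 2.94 mm/hr.
Over 4.1 h: total = 2.94 × 4.1 = 12.054 ≈ 12 mm.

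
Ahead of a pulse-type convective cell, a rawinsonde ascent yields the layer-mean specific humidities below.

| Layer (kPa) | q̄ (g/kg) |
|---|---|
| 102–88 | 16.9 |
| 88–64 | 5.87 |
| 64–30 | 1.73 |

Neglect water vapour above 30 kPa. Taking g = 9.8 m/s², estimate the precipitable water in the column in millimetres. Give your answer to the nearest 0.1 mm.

Precipitable water is the column-integrated vapour mass per unit area: PW = (1/g) Σ q̄ Δp, with q in kg/kg and Δp in Pa (1 kg/m² of water = 1 mm).
Layer 102–88 kPa: Δp = 140 hPa = 14000 Pa, q̄ = 0.0169 kg/kg → 0.0169 × 14000 / 9.8 = 24.14 mm
Layer 88–64 kPa: Δp = 240 hPa = 24000 Pa, q̄ = 0.00587 kg/kg → 0.00587 × 24000 / 9.8 = 14.38 mm
Layer 64–30 kPa: Δp = 340 hPa = 34000 Pa, q̄ = 0.00173 kg/kg → 0.00173 × 34000 / 9.8 = 6.00 mm
PW = 24.14 + 14.38 + 6.00 = 44.52 ≈ 44.5 mm.

PW ≈ 44.5 mm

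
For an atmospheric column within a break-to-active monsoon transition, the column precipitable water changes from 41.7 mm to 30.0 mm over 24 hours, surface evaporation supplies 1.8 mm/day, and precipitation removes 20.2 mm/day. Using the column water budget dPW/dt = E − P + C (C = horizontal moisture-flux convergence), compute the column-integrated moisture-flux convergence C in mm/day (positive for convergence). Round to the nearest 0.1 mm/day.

dPW/dt = (30.0 − 41.7) mm / (24/24 day) = -11.700 mm/day.
C = dPW/dt − E + P = (-11.700) − 1.8 + 20.2 = 6.7 mm/day.

C ≈ 6.7 mm/day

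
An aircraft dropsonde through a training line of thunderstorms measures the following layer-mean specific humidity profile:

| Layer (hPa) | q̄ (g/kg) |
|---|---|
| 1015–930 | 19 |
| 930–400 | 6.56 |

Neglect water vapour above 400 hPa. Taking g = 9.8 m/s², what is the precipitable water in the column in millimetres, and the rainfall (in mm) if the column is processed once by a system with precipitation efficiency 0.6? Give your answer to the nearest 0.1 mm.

PW ≈ 52.0 mm; rainfall ≈ 31.2 mm

Precipitable water is the column-integrated vapour mass per unit area: PW = (1/g) Σ q̄ Δp, with q in kg/kg and Δp in Pa (1 kg/m² of water = 1 mm).
Layer 1015–930 hPa: Δp = 85 hPa = 8500 Pa, q̄ = 0.019 kg/kg → 0.019 × 8500 / 9.8 = 16.48 mm
Layer 930–400 hPa: Δp = 530 hPa = 53000 Pa, q̄ = 0.00656 kg/kg → 0.00656 × 53000 / 9.8 = 35.48 mm
PW = 16.48 + 35.48 = 51.96 ≈ 52.0 mm.
Rainfall = ε × PW = 0.6 × 52.0 = 31.2 mm.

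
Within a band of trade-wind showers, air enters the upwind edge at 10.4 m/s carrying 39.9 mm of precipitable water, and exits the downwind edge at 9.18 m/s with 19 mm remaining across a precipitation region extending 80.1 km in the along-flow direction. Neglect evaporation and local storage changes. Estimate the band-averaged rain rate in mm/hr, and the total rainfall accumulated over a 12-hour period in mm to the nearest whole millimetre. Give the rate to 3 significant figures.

R ≈ 10.8 mm/hr; total ≈ 130 mm

Column moisture flux per unit crosswind length is F = V × PW.
Inflow: F_in = 10.4 × 39.9 = 414.96 mm·m/s
Outflow: F_out = 9.18 × 19 = 174.42 mm·m/s
Steady-state rate R = (F_in − F_out)/L = (414.96 − 174.42) / 80100 m = 3.003e-03 mm/s.
R = 3.003e-03 × 3600 = 10.8 mm/hr.
Over 12 h: total = 10.8 × 12 = 129.6 ≈ 130 mm.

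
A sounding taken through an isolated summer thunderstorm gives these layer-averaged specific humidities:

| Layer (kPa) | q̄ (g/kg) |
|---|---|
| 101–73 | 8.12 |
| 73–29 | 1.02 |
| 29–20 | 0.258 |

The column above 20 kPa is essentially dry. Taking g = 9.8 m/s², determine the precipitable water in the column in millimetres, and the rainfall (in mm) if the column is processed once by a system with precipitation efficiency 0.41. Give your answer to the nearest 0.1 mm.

PW ≈ 28.0 mm; rainfall ≈ 11.5 mm

Precipitable water is the column-integrated vapour mass per unit area: PW = (1/g) Σ q̄ Δp, with q in kg/kg and Δp in Pa (1 kg/m² of water = 1 mm).
Layer 101–73 kPa: Δp = 280 hPa = 28000 Pa, q̄ = 0.00812 kg/kg → 0.00812 × 28000 / 9.8 = 23.20 mm
Layer 73–29 kPa: Δp = 440 hPa = 44000 Pa, q̄ = 0.00102 kg/kg → 0.00102 × 44000 / 9.8 = 4.58 mm
Layer 29–20 kPa: Δp = 90 hPa = 9000 Pa, q̄ = 0.000258 kg/kg → 0.000258 × 9000 / 9.8 = 0.24 mm
PW = 23.20 + 4.58 + 0.24 = 28.02 ≈ 28.0 mm.
Rainfall = ε × PW = 0.41 × 28.0 = 11.5 mm.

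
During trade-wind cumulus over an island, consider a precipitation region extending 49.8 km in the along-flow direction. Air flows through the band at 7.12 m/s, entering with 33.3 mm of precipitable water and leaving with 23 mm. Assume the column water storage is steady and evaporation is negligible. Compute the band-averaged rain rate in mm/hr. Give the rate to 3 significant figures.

Column moisture flux per unit crosswind length is F = V × PW.
Inflow: F_in = 7.12 × 33.3 = 237.096 mm·m/s
Outflow: F_out = 7.12 × 23 = 163.76 mm·m/s
Steady-state rate R = (F_in − F_out)/L = (237.096 − 163.76) / 49800 m = 1.473e-03 mm/s.
R = 1.473e-03 × 3600 = 5.30 mm/hr.

R ≈ 5.30 mm/hr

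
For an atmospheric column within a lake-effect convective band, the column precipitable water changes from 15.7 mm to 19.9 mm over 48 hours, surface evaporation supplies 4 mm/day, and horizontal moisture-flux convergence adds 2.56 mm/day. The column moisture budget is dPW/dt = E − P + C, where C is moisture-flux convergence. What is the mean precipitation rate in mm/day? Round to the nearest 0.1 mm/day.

P ≈ 4.5 mm/day

dPW/dt = (19.9 − 15.7) mm / (48/24 day) = +2.100 mm/day.
P = E + C − dPW/dt = 4 + (2.56) − (+2.100) = 4.5 mm/day.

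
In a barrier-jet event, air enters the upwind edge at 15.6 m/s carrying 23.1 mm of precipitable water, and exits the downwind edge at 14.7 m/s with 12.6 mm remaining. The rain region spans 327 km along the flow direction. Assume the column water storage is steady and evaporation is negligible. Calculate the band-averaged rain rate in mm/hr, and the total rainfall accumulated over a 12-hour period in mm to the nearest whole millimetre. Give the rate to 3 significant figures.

R ≈ 1.93 mm/hr; total ≈ 23 mm

Column moisture flux per unit crosswind length is F = V × PW.
Inflow: F_in = 15.6 × 23.1 = 360.36 mm·m/s
Outflow: F_out = 14.7 × 12.6 = 185.22 mm·m/s
Steady-state rate R = (F_in − F_out)/L = (360.36 − 185.22) / 327000 m = 5.356e-04 mm/s.
R = 5.356e-04 × 3600 = 1.93 mm/hr.
Over 12 h: total = 1.93 × 12 = 23.16 ≈ 23 mm.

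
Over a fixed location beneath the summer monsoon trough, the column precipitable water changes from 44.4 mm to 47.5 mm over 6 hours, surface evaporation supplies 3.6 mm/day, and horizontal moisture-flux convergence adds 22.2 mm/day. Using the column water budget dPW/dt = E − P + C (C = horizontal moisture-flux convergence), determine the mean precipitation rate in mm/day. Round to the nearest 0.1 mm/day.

P ≈ 13.4 mm/day

dPW/dt = (47.5 − 44.4) mm / (6/24 day) = +12.400 mm/day.
P = E + C − dPW/dt = 3.6 + (22.2) − (+12.400) = 13.4 mm/day.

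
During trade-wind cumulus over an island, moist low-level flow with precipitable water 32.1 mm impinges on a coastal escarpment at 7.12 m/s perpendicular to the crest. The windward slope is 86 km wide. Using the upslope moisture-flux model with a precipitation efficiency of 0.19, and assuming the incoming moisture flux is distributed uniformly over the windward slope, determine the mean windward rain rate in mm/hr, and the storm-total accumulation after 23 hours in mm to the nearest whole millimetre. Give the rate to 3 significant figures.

Incoming column moisture flux per unit ridge length: F = V × PW = 7.12 × 32.1 = 228.552 mm·m/s.
Spread over the 86 km slope with efficiency ε = 0.19: R = ε·F/W = 0.19 × 228.552 / 86000 m = 5.049e-04 mm/s.
R = 5.049e-04 × 3600 = 1.82 mm/hr.
Over 23 h: total = 1.82 × 23 = 41.86 ≈ 42 mm.

R ≈ 1.82 mm/hr; total ≈ 42 mm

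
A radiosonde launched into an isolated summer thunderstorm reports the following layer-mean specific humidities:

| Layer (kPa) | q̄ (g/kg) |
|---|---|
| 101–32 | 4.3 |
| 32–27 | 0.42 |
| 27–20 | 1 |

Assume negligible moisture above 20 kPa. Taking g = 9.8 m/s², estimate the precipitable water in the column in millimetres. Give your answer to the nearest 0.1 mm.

PW ≈ 31.2 mm

Precipitable water is the column-integrated vapour mass per unit area: PW = (1/g) Σ q̄ Δp, with q in kg/kg and Δp in Pa (1 kg/m² of water = 1 mm).
Layer 101–32 kPa: Δp = 690 hPa = 69000 Pa, q̄ = 0.0043 kg/kg → 0.0043 × 69000 / 9.8 = 30.28 mm
Layer 32–27 kPa: Δp = 50 hPa = 5000 Pa, q̄ = 0.00042 kg/kg → 0.00042 × 5000 / 9.8 = 0.21 mm
Layer 27–20 kPa: Δp = 70 hPa = 7000 Pa, q̄ = 0.001 kg/kg → 0.001 × 7000 / 9.8 = 0.71 mm
PW = 30.28 + 0.21 + 0.71 = 31.20 ≈ 31.2 mm.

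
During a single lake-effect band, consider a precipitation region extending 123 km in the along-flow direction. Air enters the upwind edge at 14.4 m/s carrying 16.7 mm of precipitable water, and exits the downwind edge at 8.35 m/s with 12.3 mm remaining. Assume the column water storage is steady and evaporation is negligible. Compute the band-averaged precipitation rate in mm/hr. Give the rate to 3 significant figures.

R ≈ 4.03 mm/hr

Column moisture flux per unit crosswind length is F = V × PW.
Inflow: F_in = 14.4 × 16.7 = 240.48 mm·m/s
Outflow: F_out = 8.35 × 12.3 = 102.705 mm·m/s
Steady-state rate R = (F_in − F_out)/L = (240.48 − 102.705) / 123000 m = 1.120e-03 mm/s.
R = 1.120e-03 × 3600 = 4.03 mm/hr.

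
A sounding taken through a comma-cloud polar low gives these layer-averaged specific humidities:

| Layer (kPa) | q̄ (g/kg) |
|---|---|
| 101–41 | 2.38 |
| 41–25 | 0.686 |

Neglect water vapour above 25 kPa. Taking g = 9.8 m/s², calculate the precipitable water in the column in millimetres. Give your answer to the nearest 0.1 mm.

PW ≈ 15.7 mm

Precipitable water is the column-integrated vapour mass per unit area: PW = (1/g) Σ q̄ Δp, with q in kg/kg and Δp in Pa (1 kg/m² of water = 1 mm).
Layer 101–41 kPa: Δp = 600 hPa = 60000 Pa, q̄ = 0.00238 kg/kg → 0.00238 × 60000 / 9.8 = 14.57 mm
Layer 41–25 kPa: Δp = 160 hPa = 16000 Pa, q̄ = 0.000686 kg/kg → 0.000686 × 16000 / 9.8 = 1.12 mm
PW = 14.57 + 1.12 = 15.69 ≈ 15.7 mm.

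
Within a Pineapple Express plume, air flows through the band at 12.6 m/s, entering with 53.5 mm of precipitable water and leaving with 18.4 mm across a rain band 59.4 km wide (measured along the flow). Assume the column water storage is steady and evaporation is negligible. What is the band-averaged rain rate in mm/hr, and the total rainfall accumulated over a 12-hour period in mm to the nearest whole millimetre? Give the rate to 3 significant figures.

R ≈ 26.8 mm/hr; total ≈ 322 mm

Column moisture flux per unit crosswind length is F = V × PW.
Inflow: F_in = 12.6 × 53.5 = 674.1 mm·m/s
Outflow: F_out = 12.6 × 18.4 = 231.84 mm·m/s
Steady-state rate R = (F_in − F_out)/L = (674.1 − 231.84) / 59400 m = 7.445e-03 mm/s.
R = 7.445e-03 × 3600 = 26.8 mm/hr.
Over 12 h: total = 26.8 × 12 = 321.6 ≈ 322 mm.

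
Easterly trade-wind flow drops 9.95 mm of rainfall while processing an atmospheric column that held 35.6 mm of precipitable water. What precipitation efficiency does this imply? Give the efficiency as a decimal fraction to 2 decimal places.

ε = rainfall / PW = 9.95 / 35.6 = 0.28.

ε ≈ 0.28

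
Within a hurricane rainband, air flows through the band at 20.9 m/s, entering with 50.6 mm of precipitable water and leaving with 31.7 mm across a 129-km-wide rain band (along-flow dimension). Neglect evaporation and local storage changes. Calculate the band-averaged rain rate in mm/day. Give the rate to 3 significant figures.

R ≈ 265 mm/day

Column moisture flux per unit crosswind length is F = V × PW.
Inflow: F_in = 20.9 × 50.6 = 1057.54 mm·m/s
Outflow: F_out = 20.9 × 31.7 = 662.53 mm·m/s
Steady-state rate R = (F_in − F_out)/L = (1057.54 − 662.53) / 129000 m = 3.062e-03 mm/s.
R = 3.062e-03 × 3600 × 24 = 265 mm/day.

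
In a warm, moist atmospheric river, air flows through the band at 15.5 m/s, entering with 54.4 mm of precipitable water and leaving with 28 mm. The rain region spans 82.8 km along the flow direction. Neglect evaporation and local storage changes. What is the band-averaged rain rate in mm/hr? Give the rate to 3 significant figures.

Column moisture flux per unit crosswind length is F = V × PW.
Inflow: F_in = 15.5 × 54.4 = 843.2 mm·m/s
Outflow: F_out = 15.5 × 28 = 434 mm·m/s
Steady-state rate R = (F_in − F_out)/L = (843.2 − 434) / 82800 m = 4.942e-03 mm/s.
R = 4.942e-03 × 3600 = 17.8 mm/hr.

R ≈ 17.8 mm/hr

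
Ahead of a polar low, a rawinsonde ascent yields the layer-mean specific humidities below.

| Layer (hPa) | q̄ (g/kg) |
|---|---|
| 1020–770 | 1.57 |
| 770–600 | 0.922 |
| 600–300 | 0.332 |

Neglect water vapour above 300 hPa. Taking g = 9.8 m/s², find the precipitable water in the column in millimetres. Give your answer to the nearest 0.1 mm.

Precipitable water is the column-integrated vapour mass per unit area: PW = (1/g) Σ q̄ Δp, with q in kg/kg and Δp in Pa (1 kg/m² of water = 1 mm).
Layer 1020–770 hPa: Δp = 250 hPa = 25000 Pa, q̄ = 0.00157 kg/kg → 0.00157 × 25000 / 9.8 = 4.01 mm
Layer 770–600 hPa: Δp = 170 hPa = 17000 Pa, q̄ = 0.000922 kg/kg → 0.000922 × 17000 / 9.8 = 1.60 mm
Layer 600–300 hPa: Δp = 300 hPa = 30000 Pa, q̄ = 0.000332 kg/kg → 0.000332 × 30000 / 9.8 = 1.02 mm
PW = 4.01 + 1.60 + 1.02 = 6.63 ≈ 6.6 mm.

PW ≈ 6.6 mm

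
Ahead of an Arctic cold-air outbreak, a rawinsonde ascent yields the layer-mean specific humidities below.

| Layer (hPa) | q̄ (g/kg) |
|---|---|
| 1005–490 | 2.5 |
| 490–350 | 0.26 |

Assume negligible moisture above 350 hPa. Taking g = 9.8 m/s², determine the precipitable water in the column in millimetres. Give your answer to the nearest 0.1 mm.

Precipitable water is the column-integrated vapour mass per unit area: PW = (1/g) Σ q̄ Δp, with q in kg/kg and Δp in Pa (1 kg/m² of water = 1 mm).
Layer 1005–490 hPa: Δp = 515 hPa = 51500 Pa, q̄ = 0.0025 kg/kg → 0.0025 × 51500 / 9.8 = 13.14 mm
Layer 490–350 hPa: Δp = 140 hPa = 14000 Pa, q̄ = 0.00026 kg/kg → 0.00026 × 14000 / 9.8 = 0.37 mm
PW = 13.14 + 0.37 = 13.51 ≈ 13.5 mm.

PW ≈ 13.5 mm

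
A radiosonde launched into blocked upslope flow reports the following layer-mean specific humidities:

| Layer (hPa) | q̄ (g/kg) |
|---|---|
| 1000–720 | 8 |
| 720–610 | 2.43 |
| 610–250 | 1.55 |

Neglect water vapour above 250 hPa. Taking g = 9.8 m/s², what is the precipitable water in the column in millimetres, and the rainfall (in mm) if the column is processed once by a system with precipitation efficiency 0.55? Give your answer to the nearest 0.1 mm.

Precipitable water is the column-integrated vapour mass per unit area: PW = (1/g) Σ q̄ Δp, with q in kg/kg and Δp in Pa (1 kg/m² of water = 1 mm).
Layer 1000–720 hPa: Δp = 280 hPa = 28000 Pa, q̄ = 0.008 kg/kg → 0.008 × 28000 / 9.8 = 22.86 mm
Layer 720–610 hPa: Δp = 110 hPa = 11000 Pa, q̄ = 0.00243 kg/kg → 0.00243 × 11000 / 9.8 = 2.73 mm
Layer 610–250 hPa: Δp = 360 hPa = 36000 Pa, q̄ = 0.00155 kg/kg → 0.00155 × 36000 / 9.8 = 5.69 mm
PW = 22.86 + 2.73 + 5.69 = 31.28 ≈ 31.3 mm.
Rainfall = ε × PW = 0.55 × 31.3 = 17.2 mm.

PW ≈ 31.3 mm; rainfall ≈ 17.2 mm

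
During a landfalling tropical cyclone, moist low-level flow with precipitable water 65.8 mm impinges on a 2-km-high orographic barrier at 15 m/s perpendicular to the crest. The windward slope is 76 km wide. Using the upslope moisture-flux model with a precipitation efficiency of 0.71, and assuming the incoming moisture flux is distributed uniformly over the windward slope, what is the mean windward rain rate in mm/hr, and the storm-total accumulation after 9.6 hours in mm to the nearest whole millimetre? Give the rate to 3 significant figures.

Incoming column moisture flux per unit ridge length: F = V × PW = 15 × 65.8 = 987 mm·m/s.
Spread over the 76 km slope with efficiency ε = 0.71: R = ε·F/W = 0.71 × 987 / 76000 m = 9.221e-03 mm/s.
R = 9.221e-03 × 3600 = 33.2 mm/hr.
Over 9.6 h: total = 33.2 × 9.6 = 318.72 ≈ 319 mm.

R ≈ 33.2 mm/hr; total ≈ 319 mm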